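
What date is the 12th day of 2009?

12 into January → January 12.

January 12, 2009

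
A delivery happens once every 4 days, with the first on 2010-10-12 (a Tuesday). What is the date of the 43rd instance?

The 43rd occurrence is 42 intervals after the first: 42 × 4 = 168 days after 2010-10-12.
October has 31 days — 19 days to the end of October leaves 149.
November has 30 days (119 left).
December has 31 days (88 left).
January has 31 days (57 left).
February has 28 days (29 left).
29 days into March → 2011-03-29.

2011-03-29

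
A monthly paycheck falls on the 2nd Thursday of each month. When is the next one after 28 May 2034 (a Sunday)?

May 2034 starts on a Monday; its first Thursday is the 4th, so the 2nd Thursday is the 11th — 11 May 2034.
That is not after 28 May 2034, so look at June 2034.
June 2034 starts on a Thursday; its first Thursday is the 1st, so the 2nd Thursday is the 8th — 8 June 2034.

8 June 2034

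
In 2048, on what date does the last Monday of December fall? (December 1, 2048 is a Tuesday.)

December 28, 2048

December 2048 begins on a Tuesday, so the first Monday is December 7 (6 days later).
December 2048 has 31 days. Adding weeks: 7, 14, 21, 28 — the last one ≤ 31 is the 28th.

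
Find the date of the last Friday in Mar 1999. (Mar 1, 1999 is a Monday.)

Mar 26, 1999

Mar 1999 begins on a Monday, so the first Friday is Mar 5 (4 days later).
Mar 1999 has 31 days. Adding weeks: 5, 12, 19, 26 — the last one ≤ 31 is the 26th.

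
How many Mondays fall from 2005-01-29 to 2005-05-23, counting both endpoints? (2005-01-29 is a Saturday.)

2005-01-29 is a Saturday; the first Monday on or after it is 2005-01-31 (2 days later).
From 2005-01-31 to 2005-05-23: 0 + 28 + 31 + 30 + 23 = 112 days (rest of January, February, March, April, May).
112 ÷ 7 = 16 full weeks with remainder 0, so 16 more Mondays after the first → 17.

17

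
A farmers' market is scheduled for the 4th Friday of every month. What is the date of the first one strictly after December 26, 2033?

December 2033 starts on a Thursday; its first Friday is the 2nd, so the 4th Friday is the 23rd — December 23, 2033.
That is not after December 26, 2033, so look at January 2034.
January 2034 starts on a Sunday; its first Friday is the 6th, so the 4th Friday is the 27th — January 27, 2034.

January 27, 2034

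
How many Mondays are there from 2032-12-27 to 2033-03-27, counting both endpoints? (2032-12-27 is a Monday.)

2032-12-27 is a Monday; the first Monday on or after it is 2032-12-27.
From 2032-12-27 to 2033-03-27: 4 + 31 + 28 + 27 = 90 days (rest of December, January, February, March).
90 ÷ 7 = 12 full weeks with remainder 6, so 12 more Mondays after the first → 13.

13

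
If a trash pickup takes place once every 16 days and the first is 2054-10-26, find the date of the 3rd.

The 3rd occurrence is 2 intervals after the first: 2 × 16 = 32 days after 2054-10-26.
October has 31 days — 5 days to the end of October leaves 27.
27 days into November → 2054-11-27.

2054-11-27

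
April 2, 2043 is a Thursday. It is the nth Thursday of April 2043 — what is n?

1st

Day 2 falls in week ⌈2/7⌉ of the month.
Days 1–7 hold the 1st Thursday, 8–14 the 2nd, 15–21 the 3rd, 22–28 the 4th, 29–31 the 5th.
2 is in the range for the 1st.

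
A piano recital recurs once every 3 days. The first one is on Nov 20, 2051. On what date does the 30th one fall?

The 30th occurrence is 29 intervals after the first: 29 × 3 = 87 days after Nov 20, 2051.
Nov has 30 days — 10 days to the end of Nov leaves 77.
Dec has 31 days (46 left).
Jan has 31 days (15 left).
15 days into Feb → Feb 15, 2052.

Feb 15, 2052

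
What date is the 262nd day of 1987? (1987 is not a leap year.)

September 19, 1987

January has 31 days (262 − 31 = 231 remain).
February has 28 days (231 − 28 = 203 remain).
March has 31 days (203 − 31 = 172 remain).
April has 30 days (172 − 30 = 142 remain).
May has 31 days (142 − 31 = 111 remain).
June has 30 days (111 − 30 = 81 remain).
July has 31 days (81 − 31 = 50 remain).
August has 31 days (50 − 31 = 19 remain).
19 into September → September 19.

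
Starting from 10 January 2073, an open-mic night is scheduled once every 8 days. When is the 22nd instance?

The 22nd occurrence is 21 intervals after the first: 21 × 8 = 168 days after 10 January 2073.
January has 31 days — 21 days to the end of January leaves 147.
February has 28 days (119 left).
March has 31 days (88 left).
April has 30 days (58 left).
May has 31 days (27 left).
27 days into June → 27 June 2073.

27 June 2073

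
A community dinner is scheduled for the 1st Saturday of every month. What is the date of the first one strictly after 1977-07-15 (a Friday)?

1977-08-06

July 1977 starts on a Friday, so its 1st Saturday is 1977-07-02 (1 day in).
That is not after 1977-07-15, so look at August 1977.
August 1977 starts on a Monday, so its 1st Saturday is 1977-08-06 (5 days in).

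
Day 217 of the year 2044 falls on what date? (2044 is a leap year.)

Aug 4, 2044

Jan has 31 days (217 − 31 = 186 remain).
Feb has 29 days (186 − 29 = 157 remain).
Mar has 31 days (157 − 31 = 126 remain).
Apr has 30 days (126 − 30 = 96 remain).
May has 31 days (96 − 31 = 65 remain).
Jun has 30 days (65 − 30 = 35 remain).
Jul has 31 days (35 − 31 = 4 remain).
4 into Aug → Aug 4.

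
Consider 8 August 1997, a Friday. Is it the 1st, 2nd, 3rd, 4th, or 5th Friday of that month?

2nd

Day 8 falls in week ⌈8/7⌉ of the month.
Days 1–7 hold the 1st Friday, 8–14 the 2nd, 15–21 the 3rd, 22–28 the 4th, 29–31 the 5th.
8 is in the range for the 2nd.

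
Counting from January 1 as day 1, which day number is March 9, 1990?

Days in months before March: 31 + 28 = 59.
Plus 9 days into March → day 68.

68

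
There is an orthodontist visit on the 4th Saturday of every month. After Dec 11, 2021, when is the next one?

Dec 2021 starts on a Wednesday; its first Saturday is the 4th, so the 4th Saturday is the 25th — Dec 25, 2021.
Dec 25, 2021 is after Dec 11, 2021, so that is the next one.

Dec 25, 2021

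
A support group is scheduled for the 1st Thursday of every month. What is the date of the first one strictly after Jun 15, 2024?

Jul 4, 2024

Jun 2024 starts on a Saturday, so its 1st Thursday is Jun 6, 2024 (5 days in).
That is not after Jun 15, 2024, so look at Jul 2024.
Jul 2024 starts on a Monday, so its 1st Thursday is Jul 4, 2024 (3 days in).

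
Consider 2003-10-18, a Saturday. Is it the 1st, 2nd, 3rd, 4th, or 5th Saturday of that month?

Day 18 falls in week ⌈18/7⌉ of the month.
Days 1–7 hold the 1st Saturday, 8–14 the 2nd, 15–21 the 3rd, 22–28 the 4th, 29–31 the 5th.
18 is in the range for the 3rd.

3rd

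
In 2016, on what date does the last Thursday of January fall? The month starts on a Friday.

2016-01-28

January 2016 begins on a Friday, so the first Thursday is January 7 (6 days later).
January 2016 has 31 days. Adding weeks: 7, 14, 21, 28 — the last one ≤ 31 is the 28th.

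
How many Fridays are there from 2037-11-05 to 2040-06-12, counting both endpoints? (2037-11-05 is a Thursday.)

136

2037-11-05 is a Thursday; the first Friday on or after it is 2037-11-06 (1 day later).
From 2037-11-06 to 2040-06-12: 55 + 365 + 365 + 164 = 949 days (rest of 2037, 2038, 2039, to 2040-06-12 in 2040).
949 ÷ 7 = 135 full weeks with remainder 4, so 135 more Fridays after the first → 136.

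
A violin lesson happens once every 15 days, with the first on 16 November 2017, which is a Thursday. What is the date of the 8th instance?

1 March 2018

The 8th occurrence is 7 intervals after the first: 7 × 15 = 105 days after 16 November 2017.
November has 30 days — 14 days to the end of November leaves 91.
December has 31 days (60 left).
January has 31 days (29 left).
February has 28 days (1 left).
1 day into March → 1 March 2018.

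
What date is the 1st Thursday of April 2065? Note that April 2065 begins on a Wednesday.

2 April 2065

April 2065 begins on a Wednesday, so the first Thursday is April 2 (1 day later).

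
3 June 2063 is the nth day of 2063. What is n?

154

Days in months before June: 31 + 28 + 31 + 30 + 31 = 151.
Plus 3 days into June → day 154.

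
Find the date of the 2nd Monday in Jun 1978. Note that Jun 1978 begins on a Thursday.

Jun 12, 1978

Jun 1978 begins on a Thursday, so the first Monday is Jun 5 (4 days later).
The 2nd Monday is 1 weeks later: 5 + 7 = 12.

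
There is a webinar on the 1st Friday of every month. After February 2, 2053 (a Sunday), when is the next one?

February 2053 starts on a Saturday, so its 1st Friday is February 7, 2053 (6 days in).
February 7, 2053 is after February 2, 2053, so that is the next one.

February 7, 2053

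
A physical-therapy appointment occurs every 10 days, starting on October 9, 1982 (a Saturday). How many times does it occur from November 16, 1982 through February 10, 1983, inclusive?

Occurrences land 10·i days after October 9, 1982 for i = 0, 1, 2, …
November 16, 1982 is 38 days after the start; 38 ÷ 10 = 3 remainder 8; since the remainder is 8, round up to i = 4. First occurrence in the window: #5 on November 18, 1982 (4×10 = 40 days in).
February 10, 1983 is 124 days after the start; 124 ÷ 10 = 12 remainder 4. Last occurrence in the window: #13 on February 6, 1983.
Occurrences #5 through #13: 9 in total.

9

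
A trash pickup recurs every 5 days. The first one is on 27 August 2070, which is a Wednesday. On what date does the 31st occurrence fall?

The 31st occurrence is 30 intervals after the first: 30 × 5 = 150 days after 27 August 2070.
August has 31 days — 4 days to the end of August leaves 146.
September has 30 days (116 left).
October has 31 days (85 left).
November has 30 days (55 left).
December has 31 days (24 left).
24 days into January → 24 January 2071.

24 January 2071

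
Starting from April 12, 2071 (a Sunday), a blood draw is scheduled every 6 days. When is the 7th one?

May 18, 2071

The 7th occurrence is 6 intervals after the first: 6 × 6 = 36 days after April 12, 2071.
April has 30 days — 18 days to the end of April leaves 18.
18 days into May → May 18, 2071.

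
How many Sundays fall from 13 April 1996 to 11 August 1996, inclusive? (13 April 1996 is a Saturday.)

13 April 1996 is a Saturday; the first Sunday on or after it is 14 April 1996 (1 day later).
From 14 April 1996 to 11 August 1996: 16 + 31 + 30 + 31 + 11 = 119 days (rest of April, May, June, July, August).
119 ÷ 7 = 17 full weeks with remainder 0, so 17 more Sundays after the first → 18.

18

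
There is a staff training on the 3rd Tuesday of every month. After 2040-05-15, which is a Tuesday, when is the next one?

2040-06-19

May 2040 starts on a Tuesday; its first Tuesday is the 1st, so the 3rd Tuesday is the 15th — 2040-05-15.
That is not after 2040-05-15, so look at June 2040.
June 2040 starts on a Friday; its first Tuesday is the 5th, so the 3rd Tuesday is the 19th — 2040-06-19.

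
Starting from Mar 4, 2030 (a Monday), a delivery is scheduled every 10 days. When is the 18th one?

Aug 21, 2030

The 18th occurrence is 17 intervals after the first: 17 × 10 = 170 days after Mar 4, 2030.
Mar has 31 days — 27 days to the end of Mar leaves 143.
Apr has 30 days (113 left).
May has 31 days (82 left).
Jun has 30 days (52 left).
Jul has 31 days (21 left).
21 days into Aug → Aug 21, 2030.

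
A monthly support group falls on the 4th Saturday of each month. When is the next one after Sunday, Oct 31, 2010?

Nov 27, 2010

Oct 2010 starts on a Friday; its first Saturday is the 2nd, so the 4th Saturday is the 23rd — Oct 23, 2010.
That is not after Oct 31, 2010, so look at Nov 2010.
Nov 2010 starts on a Monday; its first Saturday is the 6th, so the 4th Saturday is the 27th — Nov 27, 2010.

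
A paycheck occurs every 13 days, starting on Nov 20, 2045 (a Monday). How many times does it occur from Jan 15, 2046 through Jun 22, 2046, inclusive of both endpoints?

Occurrences land 13·i days after Nov 20, 2045 for i = 0, 1, 2, …
Jan 15, 2046 is 56 days after the start; 56 ÷ 13 = 4 remainder 4; since the remainder is 4, round up to i = 5. First occurrence in the window: #6 on Jan 24, 2046 (5×13 = 65 days in).
Jun 22, 2046 is 214 days after the start; 214 ÷ 13 = 16 remainder 6. Last occurrence in the window: #17 on Jun 16, 2046.
Occurrences #6 through #17: 12 in total.

12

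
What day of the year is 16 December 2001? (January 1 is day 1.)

Days in months before December: 31 + 28 + 31 + 30 + 31 + 30 + 31 + 31 + 30 + 31 + 30 = 334.
Plus 16 days into December → day 350.

350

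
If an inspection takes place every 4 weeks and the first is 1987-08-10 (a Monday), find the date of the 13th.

The 13th occurrence is 12 intervals after the first: 12 × 28 = 336 days after 1987-08-10.
August has 31 days — 21 days to the end of August leaves 315.
September has 30 days (285 left).
October has 31 days (254 left).
November has 30 days (224 left).
December has 31 days (193 left).
January has 31 days (162 left).
February has 29 days (133 left).
March has 31 days (102 left).
April has 30 days (72 left).
May has 31 days (41 left).
June has 30 days (11 left).
11 days into July → 1988-07-11.

1988-07-11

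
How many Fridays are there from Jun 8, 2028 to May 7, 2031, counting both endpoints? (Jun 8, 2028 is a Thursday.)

152

Jun 8, 2028 is a Thursday; the first Friday on or after it is Jun 9, 2028 (1 day later).
From Jun 9, 2028 to May 7, 2031: 205 + 365 + 365 + 127 = 1062 days (rest of 2028, 2029, 2030, to May 7, 2031 in 2031).
1062 ÷ 7 = 151 full weeks with remainder 5, so 151 more Fridays after the first → 152.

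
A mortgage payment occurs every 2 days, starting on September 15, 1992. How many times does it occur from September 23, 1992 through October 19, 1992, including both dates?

Occurrences land 2·i days after September 15, 1992 for i = 0, 1, 2, …
September 23, 1992 is 8 days after the start; 8 ÷ 2 = 4 remainder 0. First occurrence in the window: #5 on September 23, 1992 (4×2 = 8 days in).
October 19, 1992 is 34 days after the start; 34 ÷ 2 = 17 remainder 0. Last occurrence in the window: #18 on October 19, 1992.
Occurrences #5 through #18: 14 in total.

14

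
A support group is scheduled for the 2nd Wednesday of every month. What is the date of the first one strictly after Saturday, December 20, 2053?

December 2053 starts on a Monday; its first Wednesday is the 3rd, so the 2nd Wednesday is the 10th — December 10, 2053.
That is not after December 20, 2053, so look at January 2054.
January 2054 starts on a Thursday; its first Wednesday is the 7th, so the 2nd Wednesday is the 14th — January 14, 2054.

January 14, 2054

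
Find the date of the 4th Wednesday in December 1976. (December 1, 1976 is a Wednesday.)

22 December 1976

December 1976 begins on a Wednesday, so the first Wednesday is December 1.
The 4th Wednesday is 3 weeks later: 1 + 21 = 22.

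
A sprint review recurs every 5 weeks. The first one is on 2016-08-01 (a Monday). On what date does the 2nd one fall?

The 2nd occurrence is 1 interval after the first: 1 × 35 = 35 days after 2016-08-01.
August has 31 days — 30 days to the end of August leaves 5.
5 days into September → 2016-09-05.

2016-09-05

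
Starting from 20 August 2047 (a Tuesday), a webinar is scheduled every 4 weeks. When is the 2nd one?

The 2nd occurrence is 1 interval after the first: 1 × 28 = 28 days after 20 August 2047.
August has 31 days — 11 days to the end of August leaves 17.
17 days into September → 17 September 2047.

17 September 2047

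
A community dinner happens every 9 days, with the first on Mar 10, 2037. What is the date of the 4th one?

The 4th occurrence is 3 intervals after the first: 3 × 9 = 27 days after Mar 10, 2037.
Mar has 31 days — 21 days to the end of Mar leaves 6.
6 days into Apr → Apr 6, 2037.

Apr 6, 2037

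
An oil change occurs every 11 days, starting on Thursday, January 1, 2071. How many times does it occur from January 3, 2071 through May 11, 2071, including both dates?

Occurrences land 11·i days after January 1, 2071 for i = 0, 1, 2, …
January 3, 2071 is 2 days after the start; 2 ÷ 11 = 0 remainder 2; since the remainder is 2, round up to i = 1. First occurrence in the window: #2 on January 12, 2071 (1×11 = 11 days in).
May 11, 2071 is 130 days after the start; 130 ÷ 11 = 11 remainder 9. Last occurrence in the window: #12 on May 2, 2071.
Occurrences #2 through #12: 11 in total.

11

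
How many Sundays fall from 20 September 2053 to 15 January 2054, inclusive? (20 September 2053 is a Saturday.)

20 September 2053 is a Saturday; the first Sunday on or after it is 21 September 2053 (1 day later).
From 21 September 2053 to 15 January 2054: 9 + 31 + 30 + 31 + 15 = 116 days (rest of September, October, November, December, January).
116 ÷ 7 = 16 full weeks with remainder 4, so 16 more Sundays after the first → 17.

17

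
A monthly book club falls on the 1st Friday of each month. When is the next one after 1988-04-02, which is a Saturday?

April 1988 starts on a Friday, so its 1st Friday is 1988-04-01.
That is not after 1988-04-02, so look at May 1988.
May 1988 starts on a Sunday, so its 1st Friday is 1988-05-06 (5 days in).

1988-05-06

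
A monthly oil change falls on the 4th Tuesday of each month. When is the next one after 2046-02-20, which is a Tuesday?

February 2046 starts on a Thursday; its first Tuesday is the 6th, so the 4th Tuesday is the 27th — 2046-02-27.
2046-02-27 is after 2046-02-20, so that is the next one.

2046-02-27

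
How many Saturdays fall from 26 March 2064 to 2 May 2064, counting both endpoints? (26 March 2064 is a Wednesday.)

5

26 March 2064 is a Wednesday; the first Saturday on or after it is 29 March 2064 (3 days later).
From 29 March 2064 to 2 May 2064: 2 + 30 + 2 = 34 days (rest of March, April, May).
34 ÷ 7 = 4 full weeks with remainder 6, so 4 more Saturdays after the first → 5.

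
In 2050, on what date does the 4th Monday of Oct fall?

The first Monday of Oct 2050 is Oct 3.
The 4th Monday is 3 weeks later: 3 + 21 = 24.

Oct 24, 2050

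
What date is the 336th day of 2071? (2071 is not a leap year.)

Dec 2, 2071

Jan has 31 days (336 − 31 = 305 remain).
Feb has 28 days (305 − 28 = 277 remain).
Mar has 31 days (277 − 31 = 246 remain).
Apr has 30 days (246 − 30 = 216 remain).
May has 31 days (216 − 31 = 185 remain).
Jun has 30 days (185 − 30 = 155 remain).
Jul has 31 days (155 − 31 = 124 remain).
Aug has 31 days (124 − 31 = 93 remain).
Sep has 30 days (93 − 30 = 63 remain).
Oct has 31 days (63 − 31 = 32 remain).
Nov has 30 days (32 − 30 = 2 remain).
2 into Dec → Dec 2.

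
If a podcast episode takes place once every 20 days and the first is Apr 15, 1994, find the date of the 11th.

Nov 1, 1994

The 11th occurrence is 10 intervals after the first: 10 × 20 = 200 days after Apr 15, 1994.
Apr has 30 days — 15 days to the end of Apr leaves 185.
May has 31 days (154 left).
Jun has 30 days (124 left).
Jul has 31 days (93 left).
Aug has 31 days (62 left).
Sep has 30 days (32 left).
Oct has 31 days (1 left).
1 day into Nov → Nov 1, 1994.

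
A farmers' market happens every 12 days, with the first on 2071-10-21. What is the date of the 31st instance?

The 31st occurrence is 30 intervals after the first: 30 × 12 = 360 days after 2071-10-21.
October has 31 days — 10 days to the end of October leaves 350.
November has 30 days (320 left).
December has 31 days (289 left).
January has 31 days (258 left).
February has 29 days (229 left).
March has 31 days (198 left).
April has 30 days (168 left).
May has 31 days (137 left).
June has 30 days (107 left).
July has 31 days (76 left).
August has 31 days (45 left).
September has 30 days (15 left).
15 days into October → 2072-10-15.

2072-10-15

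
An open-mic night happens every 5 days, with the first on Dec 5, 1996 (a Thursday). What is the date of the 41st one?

The 41st occurrence is 40 intervals after the first: 40 × 5 = 200 days after Dec 5, 1996.
Dec has 31 days — 26 days to the end of Dec leaves 174.
Jan has 31 days (143 left).
Feb has 28 days (115 left).
Mar has 31 days (84 left).
Apr has 30 days (54 left).
May has 31 days (23 left).
23 days into Jun → Jun 23, 1997.

Jun 23, 1997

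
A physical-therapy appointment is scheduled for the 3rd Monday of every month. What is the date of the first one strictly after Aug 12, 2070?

Aug 18, 2070

Aug 2070 starts on a Friday; its first Monday is the 4th, so the 3rd Monday is the 18th — Aug 18, 2070.
Aug 18, 2070 is after Aug 12, 2070, so that is the next one.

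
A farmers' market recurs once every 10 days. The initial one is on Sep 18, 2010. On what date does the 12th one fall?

The 12th occurrence is 11 intervals after the first: 11 × 10 = 110 days after Sep 18, 2010.
Sep has 30 days — 12 days to the end of Sep leaves 98.
Oct has 31 days (67 left).
Nov has 30 days (37 left).
Dec has 31 days (6 left).
6 days into Jan → Jan 6, 2011.

Jan 6, 2011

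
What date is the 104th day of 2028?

Jan has 31 days (104 − 31 = 73 remain).
Feb has 29 days (73 − 29 = 44 remain).
Mar has 31 days (44 − 31 = 13 remain).
13 into Apr → Apr 13.

Apr 13, 2028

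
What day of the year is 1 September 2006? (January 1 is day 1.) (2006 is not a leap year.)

244

Days in months before September: 31 + 28 + 31 + 30 + 31 + 30 + 31 + 31 = 243.
Plus 1 day into September → day 244.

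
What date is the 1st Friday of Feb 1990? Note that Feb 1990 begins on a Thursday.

Feb 2, 1990

Feb 1990 begins on a Thursday, so the first Friday is Feb 2 (1 day later).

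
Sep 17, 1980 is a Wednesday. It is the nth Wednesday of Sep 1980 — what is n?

3rd

Day 17 falls in week ⌈17/7⌉ of the month.
Days 1–7 hold the 1st Wednesday, 8–14 the 2nd, 15–21 the 3rd, 22–28 the 4th, 29–31 the 5th.
17 is in the range for the 3rd.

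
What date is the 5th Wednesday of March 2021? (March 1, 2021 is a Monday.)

2021-03-31

March 2021 begins on a Monday, so the first Wednesday is March 3 (2 days later).
The 5th Wednesday is 4 weeks later: 3 + 28 = 31.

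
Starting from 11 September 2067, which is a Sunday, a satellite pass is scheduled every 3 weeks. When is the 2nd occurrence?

2 October 2067

The 2nd occurrence is 1 interval after the first: 1 × 21 = 21 days after 11 September 2067.
September has 30 days — 19 days to the end of September leaves 2.
2 days into October → 2 October 2067.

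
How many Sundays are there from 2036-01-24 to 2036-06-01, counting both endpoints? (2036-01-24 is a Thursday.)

19

2036-01-24 is a Thursday; the first Sunday on or after it is 2036-01-27 (3 days later).
From 2036-01-27 to 2036-06-01: 4 + 29 + 31 + 30 + 31 + 1 = 126 days (rest of January, February, March, April, May, June).
126 ÷ 7 = 18 full weeks with remainder 0, so 18 more Sundays after the first → 19.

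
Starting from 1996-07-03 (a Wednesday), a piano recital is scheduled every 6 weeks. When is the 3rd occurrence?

The 3rd occurrence is 2 intervals after the first: 2 × 42 = 84 days after 1996-07-03.
July has 31 days — 28 days to the end of July leaves 56.
August has 31 days (25 left).
25 days into September → 1996-09-25.

1996-09-25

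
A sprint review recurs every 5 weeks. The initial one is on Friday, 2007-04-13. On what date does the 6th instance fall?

2007-10-05

The 6th occurrence is 5 intervals after the first: 5 × 35 = 175 days after 2007-04-13.
April has 30 days — 17 days to the end of April leaves 158.
May has 31 days (127 left).
June has 30 days (97 left).
July has 31 days (66 left).
August has 31 days (35 left).
September has 30 days (5 left).
5 days into October → 2007-10-05.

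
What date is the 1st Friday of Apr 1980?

The first Friday of Apr 1980 is Apr 4.

Apr 4, 1980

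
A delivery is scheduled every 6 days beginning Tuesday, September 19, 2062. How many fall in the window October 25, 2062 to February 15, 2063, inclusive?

Occurrences land 6·i days after September 19, 2062 for i = 0, 1, 2, …
October 25, 2062 is 36 days after the start; 36 ÷ 6 = 6 remainder 0. First occurrence in the window: #7 on October 25, 2062 (6×6 = 36 days in).
February 15, 2063 is 149 days after the start; 149 ÷ 6 = 24 remainder 5. Last occurrence in the window: #25 on February 10, 2063.
Occurrences #7 through #25: 19 in total.

19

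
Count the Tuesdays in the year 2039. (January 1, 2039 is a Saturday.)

52

January 1, 2039 is a Saturday; the first Tuesday on or after it is January 4, 2039 (3 days later).
From January 4, 2039 to December 31, 2039: 27 + 28 + 31 + 30 + 31 + 30 + 31 + 31 + 30 + 31 + 30 + 31 = 361 days (rest of January, February, March, April, May, June, July, August, September, October, November, December).
361 ÷ 7 = 51 full weeks with remainder 4, so 51 more Tuesdays after the first → 52.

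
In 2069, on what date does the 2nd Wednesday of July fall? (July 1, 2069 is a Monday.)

July 2069 begins on a Monday, so the first Wednesday is July 3 (2 days later).
The 2nd Wednesday is 1 weeks later: 3 + 7 = 10.

10 July 2069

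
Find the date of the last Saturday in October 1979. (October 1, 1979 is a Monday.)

1979-10-27

October 1979 begins on a Monday, so the first Saturday is October 6 (5 days later).
October 1979 has 31 days. Adding weeks: 6, 13, 20, 27 — the last one ≤ 31 is the 27th.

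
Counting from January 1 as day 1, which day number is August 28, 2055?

240

Days in months before August: 31 + 28 + 31 + 30 + 31 + 30 + 31 = 212.
Plus 28 days into August → day 240.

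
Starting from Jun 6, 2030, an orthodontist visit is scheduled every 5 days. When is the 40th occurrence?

The 40th occurrence is 39 intervals after the first: 39 × 5 = 195 days after Jun 6, 2030.
Jun has 30 days — 24 days to the end of Jun leaves 171.
Jul has 31 days (140 left).
Aug has 31 days (109 left).
Sep has 30 days (79 left).
Oct has 31 days (48 left).
Nov has 30 days (18 left).
18 days into Dec → Dec 18, 2030.

Dec 18, 2030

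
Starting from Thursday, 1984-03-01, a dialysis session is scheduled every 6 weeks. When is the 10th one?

The 10th occurrence is 9 intervals after the first: 9 × 42 = 378 days after 1984-03-01.
March has 31 days — 30 days to the end of March leaves 348.
April has 30 days (318 left).
May has 31 days (287 left).
June has 30 days (257 left).
July has 31 days (226 left).
August has 31 days (195 left).
September has 30 days (165 left).
October has 31 days (134 left).
November has 30 days (104 left).
December has 31 days (73 left).
January has 31 days (42 left).
February has 28 days (14 left).
14 days into March → 1985-03-14.

1985-03-14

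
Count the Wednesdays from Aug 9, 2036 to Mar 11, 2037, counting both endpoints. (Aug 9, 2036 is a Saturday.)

31

Aug 9, 2036 is a Saturday; the first Wednesday on or after it is Aug 13, 2036 (4 days later).
From Aug 13, 2036 to Mar 11, 2037: 18 + 30 + 31 + 30 + 31 + 31 + 28 + 11 = 210 days (rest of Aug, Sep, Oct, Nov, Dec, Jan, Feb, Mar).
210 ÷ 7 = 30 full weeks with remainder 0, so 30 more Wednesdays after the first → 31.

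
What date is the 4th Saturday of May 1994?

1994-05-28

May 1994 begins on a Sunday, so the first Saturday is May 7 (6 days later).
The 4th Saturday is 3 weeks later: 7 + 21 = 28.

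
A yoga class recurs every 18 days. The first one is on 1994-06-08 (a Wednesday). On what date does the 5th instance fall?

The 5th occurrence is 4 intervals after the first: 4 × 18 = 72 days after 1994-06-08.
June has 30 days — 22 days to the end of June leaves 50.
July has 31 days (19 left).
19 days into August → 1994-08-19.

1994-08-19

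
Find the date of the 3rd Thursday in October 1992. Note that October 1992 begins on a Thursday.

October 1992 begins on a Thursday, so the first Thursday is October 1.
The 3rd Thursday is 2 weeks later: 1 + 14 = 15.

1992-10-15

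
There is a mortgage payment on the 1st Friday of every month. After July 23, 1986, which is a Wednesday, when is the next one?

August 1, 1986

July 1986 starts on a Tuesday, so its 1st Friday is July 4, 1986 (3 days in).
That is not after July 23, 1986, so look at August 1986.
August 1986 starts on a Friday, so its 1st Friday is August 1, 1986.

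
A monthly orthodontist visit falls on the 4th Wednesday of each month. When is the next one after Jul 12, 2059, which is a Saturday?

Jul 23, 2059

Jul 2059 starts on a Tuesday; its first Wednesday is the 2nd, so the 4th Wednesday is the 23rd — Jul 23, 2059.
Jul 23, 2059 is after Jul 12, 2059, so that is the next one.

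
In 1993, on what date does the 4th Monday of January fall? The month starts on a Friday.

25 January 1993

January 1993 begins on a Friday, so the first Monday is January 4 (3 days later).
The 4th Monday is 3 weeks later: 4 + 21 = 25.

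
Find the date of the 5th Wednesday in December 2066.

December 29, 2066

December 2066 begins on a Wednesday, so the first Wednesday is December 1.
The 5th Wednesday is 4 weeks later: 1 + 28 = 29.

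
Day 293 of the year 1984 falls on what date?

January has 31 days (293 − 31 = 262 remain).
February has 29 days (262 − 29 = 233 remain).
March has 31 days (233 − 31 = 202 remain).
April has 30 days (202 − 30 = 172 remain).
May has 31 days (172 − 31 = 141 remain).
June has 30 days (141 − 30 = 111 remain).
July has 31 days (111 − 31 = 80 remain).
August has 31 days (80 − 31 = 49 remain).
September has 30 days (49 − 30 = 19 remain).
19 into October → October 19.

19 October 1984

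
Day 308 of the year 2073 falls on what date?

January has 31 days (308 − 31 = 277 remain).
February has 28 days (277 − 28 = 249 remain).
March has 31 days (249 − 31 = 218 remain).
April has 30 days (218 − 30 = 188 remain).
May has 31 days (188 − 31 = 157 remain).
June has 30 days (157 − 30 = 127 remain).
July has 31 days (127 − 31 = 96 remain).
August has 31 days (96 − 31 = 65 remain).
September has 30 days (65 − 30 = 35 remain).
October has 31 days (35 − 31 = 4 remain).
4 into November → November 4.

4 November 2073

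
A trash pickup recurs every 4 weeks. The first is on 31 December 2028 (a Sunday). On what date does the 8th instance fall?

The 8th occurrence is 7 intervals after the first: 7 × 28 = 196 days after 31 December 2028.
December has 31 days — 0 days to the end of December leaves 196.
January has 31 days (165 left).
February has 28 days (137 left).
March has 31 days (106 left).
April has 30 days (76 left).
May has 31 days (45 left).
June has 30 days (15 left).
15 days into July → 15 July 2029.

15 July 2029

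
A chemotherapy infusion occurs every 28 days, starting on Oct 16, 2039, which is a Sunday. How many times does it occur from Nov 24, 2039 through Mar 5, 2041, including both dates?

17

Occurrences land 28·i days after Oct 16, 2039 for i = 0, 1, 2, …
Nov 24, 2039 is 39 days after the start; 39 ÷ 28 = 1 remainder 11; since the remainder is 11, round up to i = 2. First occurrence in the window: #3 on Dec 11, 2039 (2×28 = 56 days in).
Mar 5, 2041 is 506 days after the start; 506 ÷ 28 = 18 remainder 2. Last occurrence in the window: #19 on Mar 3, 2041.
Occurrences #3 through #19: 17 in total.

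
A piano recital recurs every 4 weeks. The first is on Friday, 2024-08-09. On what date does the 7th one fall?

The 7th occurrence is 6 intervals after the first: 6 × 28 = 168 days after 2024-08-09.
August has 31 days — 22 days to the end of August leaves 146.
September has 30 days (116 left).
October has 31 days (85 left).
November has 30 days (55 left).
December has 31 days (24 left).
24 days into January → 2025-01-24.

2025-01-24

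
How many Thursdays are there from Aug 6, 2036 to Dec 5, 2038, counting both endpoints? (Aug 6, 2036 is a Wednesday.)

122

Aug 6, 2036 is a Wednesday; the first Thursday on or after it is Aug 7, 2036 (1 day later).
From Aug 7, 2036 to Dec 5, 2038: 146 + 365 + 339 = 850 days (rest of 2036, 2037, to Dec 5, 2038 in 2038).
850 ÷ 7 = 121 full weeks with remainder 3, so 121 more Thursdays after the first → 122.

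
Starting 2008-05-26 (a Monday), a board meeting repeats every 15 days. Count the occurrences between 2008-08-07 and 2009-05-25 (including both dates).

20

Occurrences land 15·i days after 2008-05-26 for i = 0, 1, 2, …
2008-08-07 is 73 days after the start; 73 ÷ 15 = 4 remainder 13; since the remainder is 13, round up to i = 5. First occurrence in the window: #6 on 2008-08-09 (5×15 = 75 days in).
2009-05-25 is 364 days after the start; 364 ÷ 15 = 24 remainder 4. Last occurrence in the window: #25 on 2009-05-21.
Occurrences #6 through #25: 20 in total.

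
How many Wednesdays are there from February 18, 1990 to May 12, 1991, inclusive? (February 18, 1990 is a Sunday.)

February 18, 1990 is a Sunday; the first Wednesday on or after it is February 21, 1990 (3 days later).
From February 21, 1990 to May 12, 1991: 313 + 132 = 445 days (rest of 1990, to May 12, 1991 in 1991).
445 ÷ 7 = 63 full weeks with remainder 4, so 63 more Wednesdays after the first → 64.

64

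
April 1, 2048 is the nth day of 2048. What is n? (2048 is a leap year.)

Days in months before April: 31 + 29 + 31 = 91.
Plus 1 day into April → day 92.

92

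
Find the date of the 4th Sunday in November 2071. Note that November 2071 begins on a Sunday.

22 November 2071

November 2071 begins on a Sunday, so the first Sunday is November 1.
The 4th Sunday is 3 weeks later: 1 + 21 = 22.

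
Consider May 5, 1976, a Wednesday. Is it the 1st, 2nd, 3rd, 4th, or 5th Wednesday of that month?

Day 5 falls in week ⌈5/7⌉ of the month.
Days 1–7 hold the 1st Wednesday, 8–14 the 2nd, 15–21 the 3rd, 22–28 the 4th, 29–31 the 5th.
5 is in the range for the 1st.

1st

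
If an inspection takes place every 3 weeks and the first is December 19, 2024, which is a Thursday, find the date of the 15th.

The 15th occurrence is 14 intervals after the first: 14 × 21 = 294 days after December 19, 2024.
December has 31 days — 12 days to the end of December leaves 282.
January has 31 days (251 left).
February has 28 days (223 left).
March has 31 days (192 left).
April has 30 days (162 left).
May has 31 days (131 left).
June has 30 days (101 left).
July has 31 days (70 left).
August has 31 days (39 left).
September has 30 days (9 left).
9 days into October → October 9, 2025.

October 9, 2025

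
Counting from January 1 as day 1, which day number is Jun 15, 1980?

167

Days in months before Jun: 31 + 29 + 31 + 30 + 31 = 152.
Plus 15 days into Jun → day 167.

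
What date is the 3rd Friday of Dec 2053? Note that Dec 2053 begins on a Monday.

Dec 2053 begins on a Monday, so the first Friday is Dec 5 (4 days later).
The 3rd Friday is 2 weeks later: 5 + 14 = 19.

Dec 19, 2053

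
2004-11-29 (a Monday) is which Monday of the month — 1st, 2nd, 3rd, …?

5th

Day 29 falls in week ⌈29/7⌉ of the month.
Days 1–7 hold the 1st Monday, 8–14 the 2nd, 15–21 the 3rd, 22–28 the 4th, 29–31 the 5th.
29 is in the range for the 5th.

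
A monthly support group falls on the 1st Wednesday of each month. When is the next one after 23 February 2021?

February 2021 starts on a Monday, so its 1st Wednesday is 3 February 2021 (2 days in).
That is not after 23 February 2021, so look at March 2021.
March 2021 starts on a Monday, so its 1st Wednesday is 3 March 2021 (2 days in).

3 March 2021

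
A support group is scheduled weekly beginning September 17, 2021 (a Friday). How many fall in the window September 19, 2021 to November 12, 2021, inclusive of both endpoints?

8

Occurrences land 7·i days after September 17, 2021 for i = 0, 1, 2, …
September 19, 2021 is 2 days after the start; 2 ÷ 7 = 0 remainder 2; since the remainder is 2, round up to i = 1. First occurrence in the window: #2 on September 24, 2021 (1×7 = 7 days in).
November 12, 2021 is 56 days after the start; 56 ÷ 7 = 8 remainder 0. Last occurrence in the window: #9 on November 12, 2021.
Occurrences #2 through #9: 8 in total.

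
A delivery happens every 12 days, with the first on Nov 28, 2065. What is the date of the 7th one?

The 7th occurrence is 6 intervals after the first: 6 × 12 = 72 days after Nov 28, 2065.
Nov has 30 days — 2 days to the end of Nov leaves 70.
Dec has 31 days (39 left).
Jan has 31 days (8 left).
8 days into Feb → Feb 8, 2066.

Feb 8, 2066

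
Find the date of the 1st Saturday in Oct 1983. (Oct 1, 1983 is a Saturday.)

Oct 1, 1983

Oct 1983 begins on a Saturday, so the first Saturday is Oct 1.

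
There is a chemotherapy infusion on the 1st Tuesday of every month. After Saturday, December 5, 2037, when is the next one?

January 5, 2038

December 2037 starts on a Tuesday, so its 1st Tuesday is December 1, 2037.
That is not after December 5, 2037, so look at January 2038.
January 2038 starts on a Friday, so its 1st Tuesday is January 5, 2038 (4 days in).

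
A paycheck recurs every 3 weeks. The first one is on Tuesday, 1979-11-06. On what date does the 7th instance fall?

1980-03-11

The 7th occurrence is 6 intervals after the first: 6 × 21 = 126 days after 1979-11-06.
November has 30 days — 24 days to the end of November leaves 102.
December has 31 days (71 left).
January has 31 days (40 left).
February has 29 days (11 left).
11 days into March → 1980-03-11.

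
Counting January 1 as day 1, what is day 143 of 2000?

January has 31 days (143 − 31 = 112 remain).
February has 29 days (112 − 29 = 83 remain).
March has 31 days (83 − 31 = 52 remain).
April has 30 days (52 − 30 = 22 remain).
22 into May → May 22.

22 May 2000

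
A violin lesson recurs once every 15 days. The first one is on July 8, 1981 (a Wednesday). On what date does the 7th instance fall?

October 6, 1981

The 7th occurrence is 6 intervals after the first: 6 × 15 = 90 days after July 8, 1981.
July has 31 days — 23 days to the end of July leaves 67.
August has 31 days (36 left).
September has 30 days (6 left).
6 days into October → October 6, 1981.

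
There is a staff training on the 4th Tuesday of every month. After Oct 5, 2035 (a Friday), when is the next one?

Oct 2035 starts on a Monday; its first Tuesday is the 2nd, so the 4th Tuesday is the 23rd — Oct 23, 2035.
Oct 23, 2035 is after Oct 5, 2035, so that is the next one.

Oct 23, 2035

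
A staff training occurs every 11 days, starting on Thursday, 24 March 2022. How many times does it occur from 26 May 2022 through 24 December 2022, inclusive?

20

Occurrences land 11·i days after 24 March 2022 for i = 0, 1, 2, …
26 May 2022 is 63 days after the start; 63 ÷ 11 = 5 remainder 8; since the remainder is 8, round up to i = 6. First occurrence in the window: #7 on 29 May 2022 (6×11 = 66 days in).
24 December 2022 is 275 days after the start; 275 ÷ 11 = 25 remainder 0. Last occurrence in the window: #26 on 24 December 2022.
Occurrences #7 through #26: 20 in total.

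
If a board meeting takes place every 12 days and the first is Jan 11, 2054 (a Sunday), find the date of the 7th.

Mar 24, 2054

The 7th occurrence is 6 intervals after the first: 6 × 12 = 72 days after Jan 11, 2054.
Jan has 31 days — 20 days to the end of Jan leaves 52.
Feb has 28 days (24 left).
24 days into Mar → Mar 24, 2054.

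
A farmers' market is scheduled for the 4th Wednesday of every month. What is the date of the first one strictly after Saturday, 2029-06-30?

2029-07-25

June 2029 starts on a Friday; its first Wednesday is the 6th, so the 4th Wednesday is the 27th — 2029-06-27.
That is not after 2029-06-30, so look at July 2029.
July 2029 starts on a Sunday; its first Wednesday is the 4th, so the 4th Wednesday is the 25th — 2029-07-25.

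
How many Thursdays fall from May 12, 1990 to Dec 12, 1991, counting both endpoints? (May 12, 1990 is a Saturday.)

May 12, 1990 is a Saturday; the first Thursday on or after it is May 17, 1990 (5 days later).
From May 17, 1990 to Dec 12, 1991: 228 + 346 = 574 days (rest of 1990, to Dec 12, 1991 in 1991).
574 ÷ 7 = 82 full weeks with remainder 0, so 82 more Thursdays after the first → 83.

83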